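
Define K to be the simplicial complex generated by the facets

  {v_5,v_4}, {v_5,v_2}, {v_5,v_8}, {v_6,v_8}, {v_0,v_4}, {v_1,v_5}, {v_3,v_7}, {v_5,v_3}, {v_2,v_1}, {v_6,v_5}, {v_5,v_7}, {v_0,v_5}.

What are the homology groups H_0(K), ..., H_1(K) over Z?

We work with the vertex ordering v_0 < v_1 < v_2 < v_3 < v_4 < v_5 < v_6 < v_7 < v_8. The simplices of K, each written with vertices in increasing order, are:

  0-simplices (9): [v_0], [v_1], [v_2], [v_3], [v_4], [v_5], [v_6], [v_7], [v_8]
  1-simplices (12): [v_0,v_4], [v_0,v_5], [v_1,v_2], [v_1,v_5], [v_2,v_5], [v_3,v_5], [v_3,v_7], [v_4,v_5], [v_5,v_6], [v_5,v_7], [v_5,v_8], [v_6,v_8]

Hence C_0 ≅ Z^9, C_1 ≅ Z^12.

Boundary ∂_1: C_1 → C_0 maps an edge to its endpoints' difference, ∂[p,q] = q − p.
The resulting 9×12 matrix has rank 8, and its Smith normal form has invariant factors (1,1,1,1,1,1,1,1).

From H_k ≅ ker(∂_k) / im(∂_{k+1}) we obtain:

  H_0: rank C_0 − rank ∂_1 = 9 − 8 = 1, and the invariant factors of ∂_1 are all 1, so H_0 ≅ Z.
  H_1: rank ker ∂_1 − rank ∂_2 = (12 − 8) − 0 = 4, and there is no ∂_2, so H_1 ≅ Z^4.

H_0 ≅ Z,  H_1 ≅ Z^4.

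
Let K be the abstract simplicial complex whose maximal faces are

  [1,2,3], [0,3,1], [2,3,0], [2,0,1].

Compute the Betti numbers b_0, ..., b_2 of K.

K has 4 vertices, 6 edges, 4 triangles.
rank ∂_0 = 0, rank ∂_1 = 3 ⇒ b_0 = 4 − 0 − 3 = 1; all invariant factors of ∂_1 are 1 so no torsion. So H_0 = Z.
rank ∂_1 = 3, rank ∂_2 = 3 ⇒ b_1 = 6 − 3 − 3 = 0; all invariant factors of ∂_2 are 1 so no torsion. So H_1 = 0.
rank ∂_2 = 3, rank ∂_3 = 0 ⇒ b_2 = 4 − 3 − 0 = 1. So H_2 = Z.

b_0 = 1, b_1 = 0, b_2 = 1.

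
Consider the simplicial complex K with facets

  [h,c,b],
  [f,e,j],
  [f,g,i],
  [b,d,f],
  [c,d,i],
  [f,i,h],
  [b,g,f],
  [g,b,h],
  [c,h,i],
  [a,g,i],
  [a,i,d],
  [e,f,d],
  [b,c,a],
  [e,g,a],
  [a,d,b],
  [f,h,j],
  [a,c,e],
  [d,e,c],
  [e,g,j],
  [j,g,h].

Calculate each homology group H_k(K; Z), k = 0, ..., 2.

H_0 ≅ Z,  H_1 ≅ Z ⊕ Z/2Z,  H_2 = 0.

Take the total order a < b < c < d < e < f < g < h < i < j on the vertex set. Then K (dimension 2) consists of the simplices:

  0-simplices (10): a, b, c, d, e, f, g, h, i, j
  1-simplices (30): ab, ac, ad, ae, ag, ai, bc, bd, bf, bg, bh, cd, ce, ch, ci, de, df, di, ef, eg, ej, fg, fh, fi, fj, gh, gi, gj, hi, hj
  2-simplices (20): abc, abd, ace, adi, aeg, agi, bch, bdf, bfg, bgh, cde, cdi, chi, def, efj, egj, fgi, fhi, fhj, ghj

giving chain groups C_0 ≅ Z^10, C_1 ≅ Z^30, C_2 ≅ Z^20.

The boundary map ∂_1: C_1 → C_0 sends each edge [p,q] (with p < q) to q − p.
As a 10×30 matrix over Z this has rank 9, with invariant factors (1,1,1,1,1,1,1,1,1).

The boundary map ∂_2: C_2 → C_1 sends each 2-simplex [p,q,r] to [q,r] − [p,r] + [p,q]. For instance
  ∂efj = fj − ej + ef,
  ∂cdi = di − ci + cd.
The resulting 30×20 matrix has rank 20, and its Smith normal form has invariant factors (1,1,1,1,1,1,1,1,1,1,1,1,1,1,1,1,1,1,1,2).

Computing H_k = (kernel of ∂_k) / (image of ∂_{k+1}):

  H_0: rank C_0 − rank ∂_1 = 10 − 9 = 1, and the invariant factors of ∂_1 are all 1, so H_0 ≅ Z.
  H_1: rank ker ∂_1 − rank ∂_2 = (30 − 9) − 20 = 1, and ∂_2 has invariant factor 2 > 1, so H_1 ≅ Z ⊕ Z/2Z.
  H_2: rank ker ∂_2 − rank ∂_3 = (20 − 20) − 0 = 0, and there is no ∂_3, so H_2 ≅ 0.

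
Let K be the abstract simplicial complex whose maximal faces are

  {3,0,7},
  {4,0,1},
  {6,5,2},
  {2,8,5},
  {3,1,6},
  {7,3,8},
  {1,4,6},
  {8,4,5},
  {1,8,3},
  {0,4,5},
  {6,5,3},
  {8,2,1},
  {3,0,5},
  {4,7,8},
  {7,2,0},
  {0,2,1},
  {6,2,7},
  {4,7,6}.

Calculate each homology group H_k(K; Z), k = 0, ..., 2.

H_0 ≅ Z,  H_1 ≅ Z^2,  H_2 ≅ Z.

Take the total order 0 < 1 < 2 < 3 < 4 < 5 < 6 < 7 < 8 on the vertex set. Then K (dimension 2) consists of the simplices:

  0-simplices (9): [0], [1], [2], [3], [4], [5], [6], [7], [8]
  1-simplices (27): (27 of them)
  2-simplices (18): [0,1,2], [0,1,4], [0,2,7], [0,3,5], [0,3,7], [0,4,5], [1,2,8], [1,3,6], [1,3,8], [1,4,6], [2,5,6], [2,5,8], [2,6,7], [3,5,6], [3,7,8], [4,5,8], [4,6,7], [4,7,8]

so the chain groups are C_0 ≅ Z^9, C_1 ≅ Z^27, C_2 ≅ Z^18.

Boundary ∂_1: C_1 → C_0 maps an edge to its endpoints' difference, ∂[p,q] = q − p.
The 9×27 boundary matrix has rank 8 and Smith normal form diag(1,1,1,1,1,1,1,1).

Boundary ∂_2: C_2 → C_1 acts by ∂[p,q,r] = [q,r] − [p,r] + [p,q]. For instance
  ∂[4,6,7] = [6,7] − [4,7] + [4,6],
  ∂[0,1,4] = [1,4] − [0,4] + [0,1].
The resulting 27×18 matrix has rank 17, and its Smith normal form has invariant factors (1,1,1,1,1,1,1,1,1,1,1,1,1,1,1,1,1).

Reading off H_k = ker ∂_k / im ∂_{k+1}:

  H_0: rank C_0 − rank ∂_1 = 9 − 8 = 1, and the invariant factors of ∂_1 are all 1, so H_0 = Z.
  H_1: rank ker ∂_1 − rank ∂_2 = (27 − 8) − 17 = 2, and the invariant factors of ∂_2 are all 1, so H_1 = Z^2.
  H_2: rank ker ∂_2 − rank ∂_3 = (18 − 17) − 0 = 1, and there is no ∂_3, so H_2 = Z.

As a check, the Euler characteristic is 9 − 27 + 18 = 0, which agrees with 1 − 2 + 1 = 0.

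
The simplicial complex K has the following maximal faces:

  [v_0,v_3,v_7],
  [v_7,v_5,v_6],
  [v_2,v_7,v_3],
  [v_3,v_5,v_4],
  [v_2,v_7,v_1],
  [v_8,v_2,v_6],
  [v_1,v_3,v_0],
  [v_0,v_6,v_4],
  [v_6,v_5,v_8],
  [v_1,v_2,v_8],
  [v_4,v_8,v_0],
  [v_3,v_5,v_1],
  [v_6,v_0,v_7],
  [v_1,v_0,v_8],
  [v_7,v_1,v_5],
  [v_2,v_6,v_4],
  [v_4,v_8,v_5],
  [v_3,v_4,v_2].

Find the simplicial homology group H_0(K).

Fix the vertex order v_0 < v_1 < v_2 < v_3 < v_4 < v_5 < v_6 < v_7 < v_8 and write every simplex with vertices in increasing order. Then dim K = 2 and the simplices of K are:

  0-simplices (9): [v_0], [v_1], [v_2], [v_3], [v_4], [v_5], [v_6], [v_7], [v_8]
  1-simplices (27): (27 of them)
  2-simplices (18): (18 of them)

giving chain groups C_0 ≅ Z^9, C_1 ≅ Z^27, C_2 ≅ Z^18.

Boundary ∂_1: C_1 → C_0 is given by ∂[p,q] = [q] − [p].
The resulting 9×27 matrix has rank 8, and its Smith normal form has invariant factors (1,1,1,1,1,1,1,1).

Boundary ∂_2: C_2 → C_1 sends each 2-simplex [p,q,r] to [q,r] − [p,r] + [p,q]. For instance
  ∂[v_1,v_2,v_7] = [v_2,v_7] − [v_1,v_7] + [v_1,v_2],
  ∂[v_1,v_5,v_7] = [v_5,v_7] − [v_1,v_7] + [v_1,v_5].
This gives a 27×18 integer matrix of rank 18; reducing to Smith normal form yields diagonal entries (1,1,1,1,1,1,1,1,1,1,1,1,1,1,1,1,1,2).

From H_k ≅ ker(∂_k) / im(∂_{k+1}) we obtain:

  H_0: rank C_0 − rank ∂_1 = 9 − 8 = 1, and the invariant factors of ∂_1 are all 1, so H_0 = Z.

H_0 = Z.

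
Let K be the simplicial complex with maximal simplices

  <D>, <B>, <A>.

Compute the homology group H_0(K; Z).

H_0 = Z^3.

Order the vertices as A < B < D. Listing each simplex with vertices in this order, K has dimension 0 with simplices:

  0-simplices (3): A, B, D

Hence C_0 ≅ Z^3.

Now H_k = ker ∂_k / im ∂_{k+1}, so:

  H_0: rank C_0 − rank ∂_1 = 3 − 0 = 3, and there is no ∂_1, so H_0 = Z^3.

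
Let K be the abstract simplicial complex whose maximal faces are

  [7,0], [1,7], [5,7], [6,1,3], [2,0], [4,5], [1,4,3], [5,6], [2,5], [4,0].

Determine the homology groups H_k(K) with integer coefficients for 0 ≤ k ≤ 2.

We work with the vertex ordering 0 < 1 < 2 < 3 < 4 < 5 < 6 < 7. The simplices of K, each written with vertices in increasing order, are:

  0-simplices (8): [0], [1], [2], [3], [4], [5], [6], [7]
  1-simplices (13): [0,2], [0,4], [0,7], [1,3], [1,4], [1,6], [1,7], [2,5], [3,4], [3,6], [4,5], [5,6], [5,7]
  2-simplices (2): [1,3,4], [1,3,6]

so the chain groups are C_0 ≅ Z^8, C_1 ≅ Z^13, C_2 ≅ Z^2.

Boundary ∂_1: C_1 → C_0 maps an edge to its endpoints' difference, ∂[p,q] = q − p. For instance
  ∂[1,6] = [6] − [1].
This gives a 8×13 integer matrix of rank 7; reducing to Smith normal form yields diagonal entries (1,1,1,1,1,1,1).

Boundary ∂_2: C_2 → C_1 acts by ∂[p,q,r] = [q,r] − [p,r] + [p,q]. For instance
  ∂[1,3,4] = [3,4] − [1,4] + [1,3],
  ∂[1,3,6] = [3,6] − [1,6] + [1,3].
The resulting 13×2 matrix has rank 2, and its Smith normal form has invariant factors (1,1).

Reading off H_k = ker ∂_k / im ∂_{k+1}:

  H_0: rank C_0 − rank ∂_1 = 8 − 7 = 1, and the invariant factors of ∂_1 are all 1, so H_0 = Z.
  H_1: rank ker ∂_1 − rank ∂_2 = (13 − 7) − 2 = 4, and the invariant factors of ∂_2 are all 1, so H_1 = Z^4.
  H_2: rank ker ∂_2 − rank ∂_3 = (2 − 2) − 0 = 0, and there is no ∂_3, so H_2 = 0.

H_0 ≅ Z,  H_1 ≅ Z^4,  H_2 = 0.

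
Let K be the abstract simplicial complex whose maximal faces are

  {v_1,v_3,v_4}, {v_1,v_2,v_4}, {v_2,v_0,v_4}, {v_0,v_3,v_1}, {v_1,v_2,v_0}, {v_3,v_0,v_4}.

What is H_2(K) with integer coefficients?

K has 5 vertices, 9 edges, 6 triangles.
rank ∂_2 = 5, rank ∂_3 = 0 ⇒ b_2 = 6 − 5 − 0 = 1. So H_2 = Z.

H_2 = Z.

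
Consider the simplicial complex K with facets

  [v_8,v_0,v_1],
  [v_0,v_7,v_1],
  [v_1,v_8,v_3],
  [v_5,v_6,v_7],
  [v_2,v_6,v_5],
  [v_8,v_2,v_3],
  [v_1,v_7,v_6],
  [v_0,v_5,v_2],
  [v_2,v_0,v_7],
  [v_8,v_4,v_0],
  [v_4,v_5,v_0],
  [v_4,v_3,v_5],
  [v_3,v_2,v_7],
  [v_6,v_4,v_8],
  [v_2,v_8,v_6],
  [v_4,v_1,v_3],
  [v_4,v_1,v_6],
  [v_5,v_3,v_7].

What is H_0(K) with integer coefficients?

H_0 = Z.

K has 9 vertices, 27 edges, 18 triangles.
rank ∂_0 = 0, rank ∂_1 = 8 ⇒ b_0 = 9 − 0 − 8 = 1; all invariant factors of ∂_1 are 1 so no torsion. So H_0 = Z.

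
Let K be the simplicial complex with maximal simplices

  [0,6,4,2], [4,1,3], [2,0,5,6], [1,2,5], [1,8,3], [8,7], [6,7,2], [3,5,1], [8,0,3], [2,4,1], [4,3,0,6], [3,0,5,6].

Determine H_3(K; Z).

Order the vertices as 0 < 1 < 2 < 3 < 4 < 5 < 6 < 7 < 8. Listing each simplex with vertices in this order, K has dimension 3 with simplices:

  0-simplices (9): [0], [1], [2], [3], [4], [5], [6], [7], [8]
  1-simplices (23): [0,2], [0,3], [0,4], [0,5], [0,6], [0,8], [1,2], [1,3], [1,4], [1,5], [1,8], [2,4], [2,5], [2,6], [2,7], [3,4], [3,5], [3,6], [3,8], [4,6], [5,6], [6,7], [7,8]
  2-simplices (19): (19 of them)
  3-simplices (4): [0,2,4,6], [0,2,5,6], [0,3,4,6], [0,3,5,6]

so the chain groups are C_0 ≅ Z^9, C_1 ≅ Z^23, C_2 ≅ Z^19, C_3 ≅ Z^4.

Boundary ∂_1: C_1 → C_0 is given by ∂[p,q] = [q] − [p]. For instance
  ∂[2,7] = [7] − [2].
This gives a 9×23 integer matrix of rank 8; reducing to Smith normal form yields diagonal entries (1,1,1,1,1,1,1,1).

∂_2: C_2 → C_1 sends each 2-simplex [p,q,r] to [q,r] − [p,r] + [p,q]. For instance
  ∂[1,2,5] = [2,5] − [1,5] + [1,2],
  ∂[0,4,6] = [4,6] − [0,6] + [0,4].
The resulting 23×19 matrix has rank 14, and its Smith normal form has invariant factors (1,1,1,1,1,1,1,1,1,1,1,1,1,1).

∂_3: C_3 → C_2 sends each 3-simplex σ to the alternating sum Σ_i (−1)^i (σ with its i-th vertex removed). For instance
  ∂[0,2,4,6] = [2,4,6] − [0,4,6] + [0,2,6] − [0,2,4],
  ∂[0,2,5,6] = [2,5,6] − [0,5,6] + [0,2,6] − [0,2,5].
This gives a 19×4 integer matrix of rank 4; reducing to Smith normal form yields diagonal entries (1,1,1,1).

Now H_k = ker ∂_k / im ∂_{k+1}, so:

  H_3: rank ker ∂_3 − rank ∂_4 = (4 − 4) − 0 = 0, and there is no ∂_4, so H_3 = 0.

H_3 ≅ 0.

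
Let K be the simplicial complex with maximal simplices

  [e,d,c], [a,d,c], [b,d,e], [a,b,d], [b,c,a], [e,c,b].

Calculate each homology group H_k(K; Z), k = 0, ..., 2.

We work with the vertex ordering a < b < c < d < e. The simplices of K, each written with vertices in increasing order, are:

  0-simplices (5): a, b, c, d, e
  1-simplices (9): ab, ac, ad, bc, bd, be, cd, ce, de
  2-simplices (6): abc, abd, acd, bce, bde, cde

giving chain groups C_0 ≅ Z^5, C_1 ≅ Z^9, C_2 ≅ Z^6.

The boundary map ∂_1: C_1 → C_0 sends each edge [p,q] (with p < q) to q − p. For instance
  ∂be = e − b.
The 5×9 boundary matrix has rank 4 and Smith normal form diag(1,1,1,1).

Boundary ∂_2: C_2 → C_1 acts by ∂[p,q,r] = [q,r] − [p,r] + [p,q]. For instance
  ∂bde = de − be + bd,
  ∂acd = cd − ad + ac.
This gives a 9×6 integer matrix of rank 5; reducing to Smith normal form yields diagonal entries (1,1,1,1,1).

Computing H_k = (kernel of ∂_k) / (image of ∂_{k+1}):

  H_0: rank C_0 − rank ∂_1 = 5 − 4 = 1, and the invariant factors of ∂_1 are all 1, so H_0 = Z.
  H_1: rank ker ∂_1 − rank ∂_2 = (9 − 4) − 5 = 0, and the invariant factors of ∂_2 are all 1, so H_1 = 0.
  H_2: rank ker ∂_2 − rank ∂_3 = (6 − 5) − 0 = 1, and there is no ∂_3, so H_2 = Z.

As a check, the Euler characteristic is 5 − 9 + 6 = 2, which agrees with 1 − 0 + 1 = 2.
(K is a triangulation of the 2-sphere S^2.)

H_0 = Z,  H_1 = 0,  H_2 = Z.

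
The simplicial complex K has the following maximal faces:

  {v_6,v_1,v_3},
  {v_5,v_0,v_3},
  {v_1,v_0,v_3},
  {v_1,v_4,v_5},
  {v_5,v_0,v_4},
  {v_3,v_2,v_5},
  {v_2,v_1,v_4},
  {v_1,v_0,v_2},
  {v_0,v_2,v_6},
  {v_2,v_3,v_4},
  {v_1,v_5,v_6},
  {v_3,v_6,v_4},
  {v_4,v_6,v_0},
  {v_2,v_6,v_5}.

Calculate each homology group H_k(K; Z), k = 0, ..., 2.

H_0 ≅ Z,  H_1 ≅ Z^2,  H_2 ≅ Z.

K has 7 vertices, 21 edges, 14 triangles.
rank ∂_0 = 0, rank ∂_1 = 6 ⇒ b_0 = 7 − 0 − 6 = 1; all invariant factors of ∂_1 are 1 so no torsion. So H_0 = Z.
rank ∂_1 = 6, rank ∂_2 = 13 ⇒ b_1 = 21 − 6 − 13 = 2; all invariant factors of ∂_2 are 1 so no torsion. So H_1 = Z^2.
rank ∂_2 = 13, rank ∂_3 = 0 ⇒ b_2 = 14 − 13 − 0 = 1. So H_2 = Z.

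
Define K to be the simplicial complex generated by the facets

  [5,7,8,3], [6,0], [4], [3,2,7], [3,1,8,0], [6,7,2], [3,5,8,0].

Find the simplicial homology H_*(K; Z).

K has 9 vertices, 17 edges, 12 triangles, 3 3-simplices.
rank ∂_0 = 0, rank ∂_1 = 7 ⇒ b_0 = 9 − 0 − 7 = 2; all invariant factors of ∂_1 are 1 so no torsion. So H_0 ≅ Z^2.
rank ∂_1 = 7, rank ∂_2 = 9 ⇒ b_1 = 17 − 7 − 9 = 1; all invariant factors of ∂_2 are 1 so no torsion. So H_1 ≅ Z.
rank ∂_2 = 9, rank ∂_3 = 3 ⇒ b_2 = 12 − 9 − 3 = 0; all invariant factors of ∂_3 are 1 so no torsion. So H_2 ≅ 0.
rank ∂_3 = 3, rank ∂_4 = 0 ⇒ b_3 = 3 − 3 − 0 = 0. So H_3 ≅ 0.

H_0 = Z^2,  H_1 = Z,  H_2 = 0,  H_3 = 0.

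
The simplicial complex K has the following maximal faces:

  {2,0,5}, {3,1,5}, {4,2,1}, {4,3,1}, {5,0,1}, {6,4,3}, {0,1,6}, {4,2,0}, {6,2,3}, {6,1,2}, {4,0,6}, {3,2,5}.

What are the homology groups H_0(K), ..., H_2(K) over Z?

Order the vertices as 0 < 1 < 2 < 3 < 4 < 5 < 6. Listing each simplex with vertices in this order, K has dimension 2 with simplices:

  0-simplices (7): [0], [1], [2], [3], [4], [5], [6]
  1-simplices (18): [0,1], [0,2], [0,4], [0,5], [0,6], [1,2], [1,3], [1,4], [1,5], [1,6], [2,3], [2,4], [2,5], [2,6], [3,4], [3,5], [3,6], [4,6]
  2-simplices (12): [0,1,5], [0,1,6], [0,2,4], [0,2,5], [0,4,6], [1,2,4], [1,2,6], [1,3,4], [1,3,5], [2,3,5], [2,3,6], [3,4,6]

Hence C_0 ≅ Z^7, C_1 ≅ Z^18, C_2 ≅ Z^12.

Boundary ∂_1: C_1 → C_0 is given by ∂[p,q] = [q] − [p]. For instance
  ∂[0,5] = [5] − [0].
As a 7×18 matrix over Z this has rank 6, with invariant factors (1,1,1,1,1,1).

Boundary ∂_2: C_2 → C_1 maps a triangle to the signed sum of its edges. For instance
  ∂[0,4,6] = [4,6] − [0,6] + [0,4],
  ∂[3,4,6] = [4,6] − [3,6] + [3,4].
This gives a 18×12 integer matrix of rank 12; reducing to Smith normal form yields diagonal entries (1,1,1,1,1,1,1,1,1,1,1,2).

From H_k ≅ ker(∂_k) / im(∂_{k+1}) we obtain:

  H_0: rank C_0 − rank ∂_1 = 7 − 6 = 1, and the invariant factors of ∂_1 are all 1, so H_0 = Z.
  H_1: rank ker ∂_1 − rank ∂_2 = (18 − 6) − 12 = 0, and ∂_2 has invariant factor 2 > 1, so H_1 = Z/2.
  H_2: rank ker ∂_2 − rank ∂_3 = (12 − 12) − 0 = 0, and there is no ∂_3, so H_2 = 0.

As a check, the Euler characteristic is 7 − 18 + 12 = 1, which agrees with 1 − 0 + 0 = 1.

H_0 = Z,  H_1 = Z/2,  H_2 = 0.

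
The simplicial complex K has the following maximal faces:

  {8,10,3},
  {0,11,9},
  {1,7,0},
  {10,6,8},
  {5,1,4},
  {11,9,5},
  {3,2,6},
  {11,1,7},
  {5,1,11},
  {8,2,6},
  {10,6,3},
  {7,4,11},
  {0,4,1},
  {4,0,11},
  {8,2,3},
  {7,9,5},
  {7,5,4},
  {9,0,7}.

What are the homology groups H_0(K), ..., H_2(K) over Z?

H_0 ≅ Z^2,  H_1 ≅ Z/2Z,  H_2 ≅ Z.

Take the total order 0 < 1 < 2 < 3 < 4 < 5 < 6 < 7 < 8 < 9 < 10 < 11 on the vertex set. Then K (dimension 2) consists of the simplices:

  0-simplices (12): [0], [1], [2], [3], [4], [5], [6], [7], [8], [9], [10], [11]
  1-simplices (27): (27 of them)
  2-simplices (18): (18 of them)

giving chain groups C_0 ≅ Z^12, C_1 ≅ Z^27, C_2 ≅ Z^18.

Boundary ∂_1: C_1 → C_0 maps an edge to its endpoints' difference, ∂[p,q] = q − p.
This gives a 12×27 integer matrix of rank 10; reducing to Smith normal form yields diagonal entries (1,1,1,1,1,1,1,1,1,1).

∂_2: C_2 → C_1 acts by ∂[p,q,r] = [q,r] − [p,r] + [p,q]. For instance
  ∂[6,8,10] = [8,10] − [6,10] + [6,8],
  ∂[0,9,11] = [9,11] − [0,11] + [0,9].
As a 27×18 matrix over Z this has rank 17, with invariant factors (1,1,1,1,1,1,1,1,1,1,1,1,1,1,1,1,2).

Reading off H_k = ker ∂_k / im ∂_{k+1}:

  H_0: rank C_0 − rank ∂_1 = 12 − 10 = 2, and the invariant factors of ∂_1 are all 1, so H_0 ≅ Z^2.
  H_1: rank ker ∂_1 − rank ∂_2 = (27 − 10) − 17 = 0, and ∂_2 has invariant factor 2 > 1, so H_1 ≅ Z/2Z.
  H_2: rank ker ∂_2 − rank ∂_3 = (18 − 17) − 0 = 1, and there is no ∂_3, so H_2 ≅ Z.

As a check, the Euler characteristic is 12 − 27 + 18 = 3, which agrees with 2 − 0 + 1 = 3.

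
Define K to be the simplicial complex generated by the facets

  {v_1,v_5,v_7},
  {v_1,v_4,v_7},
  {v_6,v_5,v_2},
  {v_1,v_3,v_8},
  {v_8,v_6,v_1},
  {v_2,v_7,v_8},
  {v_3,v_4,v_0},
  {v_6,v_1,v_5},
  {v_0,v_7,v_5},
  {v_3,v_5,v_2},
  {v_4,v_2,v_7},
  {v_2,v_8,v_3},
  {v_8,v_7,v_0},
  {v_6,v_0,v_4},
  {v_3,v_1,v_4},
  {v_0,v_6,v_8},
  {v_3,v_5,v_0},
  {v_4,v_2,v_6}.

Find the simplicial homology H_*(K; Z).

H_0 ≅ Z,  H_1 ≅ Z^2,  H_2 ≅ Z.

K has 9 vertices, 27 edges, 18 triangles.
rank ∂_0 = 0, rank ∂_1 = 8 ⇒ b_0 = 9 − 0 − 8 = 1; all invariant factors of ∂_1 are 1 so no torsion. So H_0 ≅ Z.
rank ∂_1 = 8, rank ∂_2 = 17 ⇒ b_1 = 27 − 8 − 17 = 2; all invariant factors of ∂_2 are 1 so no torsion. So H_1 ≅ Z^2.
rank ∂_2 = 17, rank ∂_3 = 0 ⇒ b_2 = 18 − 17 − 0 = 1. So H_2 ≅ Z.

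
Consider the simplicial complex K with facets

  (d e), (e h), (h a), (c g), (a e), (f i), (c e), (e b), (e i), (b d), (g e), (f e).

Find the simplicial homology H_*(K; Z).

H_0 ≅ Z,  H_1 ≅ Z^4.

Fix the vertex order a < b < c < d < e < f < g < h < i and write every simplex with vertices in increasing order. Then dim K = 1 and the simplices of K are:

  0-simplices (9): a, b, c, d, e, f, g, h, i
  1-simplices (12): ae, ah, bd, be, ce, cg, de, ef, eg, eh, ei, fi

Hence C_0 ≅ Z^9, C_1 ≅ Z^12.

Boundary ∂_1: C_1 → C_0 maps an edge to its endpoints' difference, ∂[p,q] = q − p.
The 9×12 boundary matrix has rank 8 and Smith normal form diag(1,1,1,1,1,1,1,1).

Reading off H_k = ker ∂_k / im ∂_{k+1}:

  H_0: rank C_0 − rank ∂_1 = 9 − 8 = 1, and the invariant factors of ∂_1 are all 1, so H_0 ≅ Z.
  H_1: rank ker ∂_1 − rank ∂_2 = (12 − 8) − 0 = 4, and there is no ∂_2, so H_1 ≅ Z^4.

As a check, the Euler characteristic is 9 − 12 = -3, which agrees with 1 − 4 = -3.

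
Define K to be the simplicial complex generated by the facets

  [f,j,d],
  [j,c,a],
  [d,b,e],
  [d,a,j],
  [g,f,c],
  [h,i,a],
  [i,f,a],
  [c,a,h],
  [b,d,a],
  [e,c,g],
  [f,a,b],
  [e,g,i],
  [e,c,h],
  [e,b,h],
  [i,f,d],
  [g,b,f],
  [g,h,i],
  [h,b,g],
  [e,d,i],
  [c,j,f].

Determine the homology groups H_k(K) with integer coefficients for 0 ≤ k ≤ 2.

H_0 ≅ Z,  H_1 ≅ Z ⊕ Z/2Z,  H_2 = 0.

Order the vertices as a < b < c < d < e < f < g < h < i < j. Listing each simplex with vertices in this order, K has dimension 2 with simplices:

  0-simplices (10): a, b, c, d, e, f, g, h, i, j
  1-simplices (30): ab, ac, ad, af, ah, ai, aj, bd, be, bf, bg, bh, ce, cf, cg, ch, cj, de, df, di, dj, eg, eh, ei, fg, fi, fj, gh, gi, hi
  2-simplices (20): abd, abf, ach, acj, adj, afi, ahi, bde, beh, bfg, bgh, ceg, ceh, cfg, cfj, dei, dfi, dfj, egi, ghi

so the chain groups are C_0 ≅ Z^10, C_1 ≅ Z^30, C_2 ≅ Z^20.

The boundary map ∂_1: C_1 → C_0 is given by ∂[p,q] = [q] − [p]. For instance
  ∂af = f − a.
This gives a 10×30 integer matrix of rank 9; reducing to Smith normal form yields diagonal entries (1,1,1,1,1,1,1,1,1).

The boundary map ∂_2: C_2 → C_1 acts by ∂[p,q,r] = [q,r] − [p,r] + [p,q]. For instance
  ∂dfi = fi − di + df,
  ∂abf = bf − af + ab.
This gives a 30×20 integer matrix of rank 20; reducing to Smith normal form yields diagonal entries (1,1,1,1,1,1,1,1,1,1,1,1,1,1,1,1,1,1,1,2).

Reading off H_k = ker ∂_k / im ∂_{k+1}:

  H_0: rank C_0 − rank ∂_1 = 10 − 9 = 1, and the invariant factors of ∂_1 are all 1, so H_0 = Z.
  H_1: rank ker ∂_1 − rank ∂_2 = (30 − 9) − 20 = 1, and ∂_2 has invariant factor 2 > 1, so H_1 = Z ⊕ Z/2Z.
  H_2: rank ker ∂_2 − rank ∂_3 = (20 − 20) − 0 = 0, and there is no ∂_3, so H_2 = 0.

As a check, the Euler characteristic is 10 − 30 + 20 = 0, which agrees with 1 − 1 + 0 = 0.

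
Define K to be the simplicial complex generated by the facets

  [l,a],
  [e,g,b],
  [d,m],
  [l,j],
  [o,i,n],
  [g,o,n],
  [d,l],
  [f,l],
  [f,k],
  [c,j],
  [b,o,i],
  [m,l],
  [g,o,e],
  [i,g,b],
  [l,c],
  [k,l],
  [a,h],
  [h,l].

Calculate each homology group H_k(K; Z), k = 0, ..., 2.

K has 15 vertices, 24 edges, 6 triangles.
rank ∂_0 = 0, rank ∂_1 = 13 ⇒ b_0 = 15 − 0 − 13 = 2; all invariant factors of ∂_1 are 1 so no torsion. So H_0 = Z^2.
rank ∂_1 = 13, rank ∂_2 = 6 ⇒ b_1 = 24 − 13 − 6 = 5; all invariant factors of ∂_2 are 1 so no torsion. So H_1 = Z^5.
rank ∂_2 = 6, rank ∂_3 = 0 ⇒ b_2 = 6 − 6 − 0 = 0. So H_2 = 0.

H_0 = Z^2,  H_1 = Z^5,  H_2 = 0.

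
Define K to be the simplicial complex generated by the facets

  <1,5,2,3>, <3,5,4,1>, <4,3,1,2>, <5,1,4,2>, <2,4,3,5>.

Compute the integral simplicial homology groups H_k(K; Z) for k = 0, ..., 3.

K has 5 vertices, 10 edges, 10 triangles, 5 3-simplices.
rank ∂_0 = 0, rank ∂_1 = 4 ⇒ b_0 = 5 − 0 − 4 = 1; all invariant factors of ∂_1 are 1 so no torsion. So H_0 = Z.
rank ∂_1 = 4, rank ∂_2 = 6 ⇒ b_1 = 10 − 4 − 6 = 0; all invariant factors of ∂_2 are 1 so no torsion. So H_1 = 0.
rank ∂_2 = 6, rank ∂_3 = 4 ⇒ b_2 = 10 − 6 − 4 = 0; all invariant factors of ∂_3 are 1 so no torsion. So H_2 = 0.
rank ∂_3 = 4, rank ∂_4 = 0 ⇒ b_3 = 5 − 4 − 0 = 1. So H_3 = Z.

H_0 = Z,  H_1 = 0,  H_2 = 0,  H_3 = Z.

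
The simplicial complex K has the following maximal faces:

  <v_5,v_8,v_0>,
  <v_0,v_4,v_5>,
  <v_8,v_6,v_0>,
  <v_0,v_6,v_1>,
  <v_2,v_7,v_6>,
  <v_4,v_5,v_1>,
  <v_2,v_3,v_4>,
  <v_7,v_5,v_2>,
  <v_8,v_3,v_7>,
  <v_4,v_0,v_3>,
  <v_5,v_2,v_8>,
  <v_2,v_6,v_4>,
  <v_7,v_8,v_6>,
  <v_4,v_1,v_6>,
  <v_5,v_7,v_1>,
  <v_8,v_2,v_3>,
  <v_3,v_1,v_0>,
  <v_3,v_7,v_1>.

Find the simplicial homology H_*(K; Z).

H_0 = Z,  H_1 = Z ⊕ Z/2Z,  H_2 = 0.

Take the total order v_0 < v_1 < v_2 < v_3 < v_4 < v_5 < v_6 < v_7 < v_8 on the vertex set. Then K (dimension 2) consists of the simplices:

  0-simplices (9): [v_0], [v_1], [v_2], [v_3], [v_4], [v_5], [v_6], [v_7], [v_8]
  1-simplices (27): (27 of them)
  2-simplices (18): (18 of them)

Hence C_0 ≅ Z^9, C_1 ≅ Z^27, C_2 ≅ Z^18.

Boundary ∂_1: C_1 → C_0 is given by ∂[p,q] = [q] − [p].
As a 9×27 matrix over Z this has rank 8, with invariant factors (1,1,1,1,1,1,1,1).

∂_2: C_2 → C_1 acts by ∂[p,q,r] = [q,r] − [p,r] + [p,q]. For instance
  ∂[v_2,v_4,v_6] = [v_4,v_6] − [v_2,v_6] + [v_2,v_4],
  ∂[v_0,v_1,v_3] = [v_1,v_3] − [v_0,v_3] + [v_0,v_1].
This gives a 27×18 integer matrix of rank 18; reducing to Smith normal form yields diagonal entries (1,1,1,1,1,1,1,1,1,1,1,1,1,1,1,1,1,2).

Reading off H_k = ker ∂_k / im ∂_{k+1}:

  H_0: rank C_0 − rank ∂_1 = 9 − 8 = 1, and the invariant factors of ∂_1 are all 1, so H_0 ≅ Z.
  H_1: rank ker ∂_1 − rank ∂_2 = (27 − 8) − 18 = 1, and ∂_2 has invariant factor 2 > 1, so H_1 ≅ Z ⊕ Z/2Z.
  H_2: rank ker ∂_2 − rank ∂_3 = (18 − 18) − 0 = 0, and there is no ∂_3, so H_2 ≅ 0.

As a check, the Euler characteristic is 9 − 27 + 18 = 0, which agrees with 1 − 1 + 0 = 0.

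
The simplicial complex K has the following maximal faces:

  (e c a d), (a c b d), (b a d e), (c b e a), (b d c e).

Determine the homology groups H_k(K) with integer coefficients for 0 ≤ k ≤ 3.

Take the total order a < b < c < d < e on the vertex set. Then K (dimension 3) consists of the simplices:

  0-simplices (5): a, b, c, d, e
  1-simplices (10): ab, ac, ad, ae, bc, bd, be, cd, ce, de
  2-simplices (10): abc, abd, abe, acd, ace, ade, bcd, bce, bde, cde
  3-simplices (5): abcd, abce, abde, acde, bcde

so the chain groups are C_0 ≅ Z^5, C_1 ≅ Z^10, C_2 ≅ Z^10, C_3 ≅ Z^5.

The boundary map ∂_1: C_1 → C_0 sends each edge [p,q] (with p < q) to q − p.
This gives a 5×10 integer matrix of rank 4; reducing to Smith normal form yields diagonal entries (1,1,1,1).

Boundary ∂_2: C_2 → C_1 sends each 2-simplex [p,q,r] to [q,r] − [p,r] + [p,q]. For instance
  ∂acd = cd − ad + ac,
  ∂bce = ce − be + bc.
As a 10×10 matrix over Z this has rank 6, with invariant factors (1,1,1,1,1,1).

Boundary ∂_3: C_3 → C_2 sends each 3-simplex σ to the alternating sum Σ_i (−1)^i (σ with its i-th vertex removed). For instance
  ∂abce = bce − ace + abe − abc,
  ∂acde = cde − ade + ace − acd.
The resulting 10×5 matrix has rank 4, and its Smith normal form has invariant factors (1,1,1,1).

From H_k ≅ ker(∂_k) / im(∂_{k+1}) we obtain:

  H_0: rank C_0 − rank ∂_1 = 5 − 4 = 1, and the invariant factors of ∂_1 are all 1, so H_0 ≅ Z.
  H_1: rank ker ∂_1 − rank ∂_2 = (10 − 4) − 6 = 0, and the invariant factors of ∂_2 are all 1, so H_1 ≅ 0.
  H_2: rank ker ∂_2 − rank ∂_3 = (10 − 6) − 4 = 0, and the invariant factors of ∂_3 are all 1, so H_2 ≅ 0.
  H_3: rank ker ∂_3 − rank ∂_4 = (5 − 4) − 0 = 1, and there is no ∂_4, so H_3 ≅ Z.

As a check, the Euler characteristic is 5 − 10 + 10 − 5 = 0, which agrees with 1 − 0 + 0 − 1 = 0.
(K is a triangulation of the 3-sphere S^3.)

H_0 = Z,  H_1 = 0,  H_2 = 0,  H_3 = Z.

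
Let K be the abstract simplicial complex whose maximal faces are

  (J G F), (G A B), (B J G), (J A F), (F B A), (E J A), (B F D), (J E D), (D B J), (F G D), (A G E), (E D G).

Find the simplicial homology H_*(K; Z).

Order the vertices as A < B < D < E < F < G < J. Listing each simplex with vertices in this order, K has dimension 2 with simplices:

  0-simplices (7): A, B, D, E, F, G, J
  1-simplices (18): AB, AE, AF, AG, AJ, BD, BF, BG, BJ, DE, DF, DG, DJ, EG, EJ, FG, FJ, GJ
  2-simplices (12): ABF, ABG, AEG, AEJ, AFJ, BDF, BDJ, BGJ, DEG, DEJ, DFG, FGJ

Hence C_0 ≅ Z^7, C_1 ≅ Z^18, C_2 ≅ Z^12.

∂_1: C_1 → C_0 sends each edge [p,q] (with p < q) to q − p.
This gives a 7×18 integer matrix of rank 6; reducing to Smith normal form yields diagonal entries (1,1,1,1,1,1).

∂_2: C_2 → C_1 acts by ∂[p,q,r] = [q,r] − [p,r] + [p,q]. For instance
  ∂BDJ = DJ − BJ + BD,
  ∂AEG = EG − AG + AE.
This gives a 18×12 integer matrix of rank 12; reducing to Smith normal form yields diagonal entries (1,1,1,1,1,1,1,1,1,1,1,2).

Now H_k = ker ∂_k / im ∂_{k+1}, so:

  H_0: rank C_0 − rank ∂_1 = 7 − 6 = 1, and the invariant factors of ∂_1 are all 1, so H_0 ≅ Z.
  H_1: rank ker ∂_1 − rank ∂_2 = (18 − 6) − 12 = 0, and ∂_2 has invariant factor 2 > 1, so H_1 ≅ Z_2.
  H_2: rank ker ∂_2 − rank ∂_3 = (12 − 12) − 0 = 0, and there is no ∂_3, so H_2 ≅ 0.

As a check, the Euler characteristic is 7 − 18 + 12 = 1, which agrees with 1 − 0 + 0 = 1.
(K is a triangulation of the real projective plane RP^2.)

H_0 = Z,  H_1 = Z_2,  H_2 = 0.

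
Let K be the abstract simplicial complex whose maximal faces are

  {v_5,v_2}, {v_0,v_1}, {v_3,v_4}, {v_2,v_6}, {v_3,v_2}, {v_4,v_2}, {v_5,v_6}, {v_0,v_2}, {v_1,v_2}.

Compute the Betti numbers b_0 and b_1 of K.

b_0 = 1, b_1 = 3.

Order the vertices as v_0 < v_1 < v_2 < v_3 < v_4 < v_5 < v_6. Listing each simplex with vertices in this order, K has dimension 1 with simplices:

  0-simplices (7): [v_0], [v_1], [v_2], [v_3], [v_4], [v_5], [v_6]
  1-simplices (9): [v_0,v_1], [v_0,v_2], [v_1,v_2], [v_2,v_3], [v_2,v_4], [v_2,v_5], [v_2,v_6], [v_3,v_4], [v_5,v_6]

so the chain groups are C_0 ≅ Z^7, C_1 ≅ Z^9.

∂_1: C_1 → C_0 maps an edge to its endpoints' difference, ∂[p,q] = q − p.
As a 7×9 matrix over Z this has rank 6, with invariant factors (1,1,1,1,1,1).

Computing H_k = (kernel of ∂_k) / (image of ∂_{k+1}):

  H_0: rank C_0 − rank ∂_1 = 7 − 6 = 1, and the invariant factors of ∂_1 are all 1, so H_0 ≅ Z.
  H_1: rank ker ∂_1 − rank ∂_2 = (9 − 6) − 0 = 3, and there is no ∂_2, so H_1 ≅ Z^3.

Hence the Betti numbers are b_0 = 1, b_1 = 3.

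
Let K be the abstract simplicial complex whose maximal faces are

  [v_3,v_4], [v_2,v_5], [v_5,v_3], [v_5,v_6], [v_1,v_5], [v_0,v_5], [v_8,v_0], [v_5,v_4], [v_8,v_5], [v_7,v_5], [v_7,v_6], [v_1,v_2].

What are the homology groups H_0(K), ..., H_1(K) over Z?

Fix the vertex order v_0 < v_1 < v_2 < v_3 < v_4 < v_5 < v_6 < v_7 < v_8 and write every simplex with vertices in increasing order. Then dim K = 1 and the simplices of K are:

  0-simplices (9): [v_0], [v_1], [v_2], [v_3], [v_4], [v_5], [v_6], [v_7], [v_8]
  1-simplices (12): [v_0,v_5], [v_0,v_8], [v_1,v_2], [v_1,v_5], [v_2,v_5], [v_3,v_4], [v_3,v_5], [v_4,v_5], [v_5,v_6], [v_5,v_7], [v_5,v_8], [v_6,v_7]

giving chain groups C_0 ≅ Z^9, C_1 ≅ Z^12.

Boundary ∂_1: C_1 → C_0 is given by ∂[p,q] = [q] − [p]. For instance
  ∂[v_5,v_7] = [v_7] − [v_5].
As a 9×12 matrix over Z this has rank 8, with invariant factors (1,1,1,1,1,1,1,1).

From H_k ≅ ker(∂_k) / im(∂_{k+1}) we obtain:

  H_0: rank C_0 − rank ∂_1 = 9 − 8 = 1, and the invariant factors of ∂_1 are all 1, so H_0 ≅ Z.
  H_1: rank ker ∂_1 − rank ∂_2 = (12 − 8) − 0 = 4, and there is no ∂_2, so H_1 ≅ Z^4.

H_0 = Z,  H_1 = Z^4.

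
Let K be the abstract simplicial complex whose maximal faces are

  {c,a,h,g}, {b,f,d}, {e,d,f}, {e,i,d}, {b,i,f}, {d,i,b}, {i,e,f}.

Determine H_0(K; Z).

H_0 = Z^2.

Order the vertices as a < b < c < d < e < f < g < h < i. Listing each simplex with vertices in this order, K has dimension 3 with simplices:

  0-simplices (9): a, b, c, d, e, f, g, h, i
  1-simplices (15): ac, ag, ah, bd, bf, bi, cg, ch, de, df, di, ef, ei, fi, gh
  2-simplices (10): acg, ach, agh, bdf, bdi, bfi, cgh, def, dei, efi
  3-simplices (1): acgh

giving chain groups C_0 ≅ Z^9, C_1 ≅ Z^15, C_2 ≅ Z^10, C_3 ≅ Z^1.

Boundary ∂_1: C_1 → C_0 is given by ∂[p,q] = [q] − [p].
The 9×15 boundary matrix has rank 7 and Smith normal form diag(1,1,1,1,1,1,1).

∂_2: C_2 → C_1 acts by ∂[p,q,r] = [q,r] − [p,r] + [p,q]. For instance
  ∂acg = cg − ag + ac,
  ∂bdf = df − bf + bd.
The resulting 15×10 matrix has rank 8, and its Smith normal form has invariant factors (1,1,1,1,1,1,1,1).

Boundary ∂_3: C_3 → C_2 sends each 3-simplex σ to the alternating sum Σ_i (−1)^i (σ with its i-th vertex removed). For instance
  ∂acgh = cgh − agh + ach − acg.
As a 10×1 matrix over Z this has rank 1, with invariant factors (1).

Computing H_k = (kernel of ∂_k) / (image of ∂_{k+1}):

  H_0: rank C_0 − rank ∂_1 = 9 − 7 = 2, and the invariant factors of ∂_1 are all 1, so H_0 ≅ Z^2.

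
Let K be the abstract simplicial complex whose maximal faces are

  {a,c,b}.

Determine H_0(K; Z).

We work with the vertex ordering a < b < c. The simplices of K, each written with vertices in increasing order, are:

  0-simplices (3): a, b, c
  1-simplices (3): ab, ac, bc
  2-simplices (1): abc

Hence C_0 ≅ Z^3, C_1 ≅ Z^3, C_2 ≅ Z^1.

Boundary ∂_1: C_1 → C_0 is given by ∂[p,q] = [q] − [p]. For instance
  ∂ac = c − a.
The resulting 3×3 matrix has rank 2, and its Smith normal form has invariant factors (1,1).

The boundary map ∂_2: C_2 → C_1 acts by ∂[p,q,r] = [q,r] − [p,r] + [p,q]. For instance
  ∂abc = bc − ac + ab.
As a 3×1 matrix over Z this has rank 1, with invariant factors (1).

Reading off H_k = ker ∂_k / im ∂_{k+1}:

  H_0: rank C_0 − rank ∂_1 = 3 − 2 = 1, and the invariant factors of ∂_1 are all 1, so H_0 = Z.

H_0 ≅ Z.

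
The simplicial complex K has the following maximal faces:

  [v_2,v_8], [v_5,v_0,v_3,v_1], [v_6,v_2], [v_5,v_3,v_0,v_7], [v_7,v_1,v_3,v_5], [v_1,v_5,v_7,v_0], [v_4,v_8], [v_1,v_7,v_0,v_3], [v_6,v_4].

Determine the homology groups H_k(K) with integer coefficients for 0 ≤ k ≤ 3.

Fix the vertex order v_0 < v_1 < v_2 < v_3 < v_4 < v_5 < v_6 < v_7 < v_8 and write every simplex with vertices in increasing order. Then dim K = 3 and the simplices of K are:

  0-simplices (9): [v_0], [v_1], [v_2], [v_3], [v_4], [v_5], [v_6], [v_7], [v_8]
  1-simplices (14): [v_0,v_1], [v_0,v_3], [v_0,v_5], [v_0,v_7], [v_1,v_3], [v_1,v_5], [v_1,v_7], [v_2,v_6], [v_2,v_8], [v_3,v_5], [v_3,v_7], [v_4,v_6], [v_4,v_8], [v_5,v_7]
  2-simplices (10): [v_0,v_1,v_3], [v_0,v_1,v_5], [v_0,v_1,v_7], [v_0,v_3,v_5], [v_0,v_3,v_7], [v_0,v_5,v_7], [v_1,v_3,v_5], [v_1,v_3,v_7], [v_1,v_5,v_7], [v_3,v_5,v_7]
  3-simplices (5): [v_0,v_1,v_3,v_5], [v_0,v_1,v_3,v_7], [v_0,v_1,v_5,v_7], [v_0,v_3,v_5,v_7], [v_1,v_3,v_5,v_7]

Hence C_0 ≅ Z^9, C_1 ≅ Z^14, C_2 ≅ Z^10, C_3 ≅ Z^5.

Boundary ∂_1: C_1 → C_0 maps an edge to its endpoints' difference, ∂[p,q] = q − p.
The resulting 9×14 matrix has rank 7, and its Smith normal form has invariant factors (1,1,1,1,1,1,1).

The boundary map ∂_2: C_2 → C_1 maps a triangle to the signed sum of its edges. For instance
  ∂[v_1,v_3,v_5] = [v_3,v_5] − [v_1,v_5] + [v_1,v_3],
  ∂[v_1,v_3,v_7] = [v_3,v_7] − [v_1,v_7] + [v_1,v_3].
The resulting 14×10 matrix has rank 6, and its Smith normal form has invariant factors (1,1,1,1,1,1).

Boundary ∂_3: C_3 → C_2 sends each 3-simplex σ to the alternating sum Σ_i (−1)^i (σ with its i-th vertex removed). For instance
  ∂[v_1,v_3,v_5,v_7] = [v_3,v_5,v_7] − [v_1,v_5,v_7] + [v_1,v_3,v_7] − [v_1,v_3,v_5],
  ∂[v_0,v_1,v_3,v_7] = [v_1,v_3,v_7] − [v_0,v_3,v_7] + [v_0,v_1,v_7] − [v_0,v_1,v_3].
The resulting 10×5 matrix has rank 4, and its Smith normal form has invariant factors (1,1,1,1).

Computing H_k = (kernel of ∂_k) / (image of ∂_{k+1}):

  H_0: rank C_0 − rank ∂_1 = 9 − 7 = 2, and the invariant factors of ∂_1 are all 1, so H_0 ≅ Z^2.
  H_1: rank ker ∂_1 − rank ∂_2 = (14 − 7) − 6 = 1, and the invariant factors of ∂_2 are all 1, so H_1 ≅ Z.
  H_2: rank ker ∂_2 − rank ∂_3 = (10 − 6) − 4 = 0, and the invariant factors of ∂_3 are all 1, so H_2 ≅ 0.
  H_3: rank ker ∂_3 − rank ∂_4 = (5 − 4) − 0 = 1, and there is no ∂_4, so H_3 ≅ Z.

As a check, the Euler characteristic is 9 − 14 + 10 − 5 = 0, which agrees with 2 − 1 + 0 − 1 = 0.

H_0 ≅ Z^2,  H_1 ≅ Z,  H_2 = 0,  H_3 ≅ Z.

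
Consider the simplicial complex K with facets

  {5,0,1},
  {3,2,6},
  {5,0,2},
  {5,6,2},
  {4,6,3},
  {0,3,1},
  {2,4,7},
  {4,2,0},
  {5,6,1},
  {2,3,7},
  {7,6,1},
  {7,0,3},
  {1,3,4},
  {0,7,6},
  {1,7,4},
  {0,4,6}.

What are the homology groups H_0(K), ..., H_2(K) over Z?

We work with the vertex ordering 0 < 1 < 2 < 3 < 4 < 5 < 6 < 7. The simplices of K, each written with vertices in increasing order, are:

  0-simplices (8): [0], [1], [2], [3], [4], [5], [6], [7]
  1-simplices (24): (24 of them)
  2-simplices (16): [0,1,3], [0,1,5], [0,2,4], [0,2,5], [0,3,7], [0,4,6], [0,6,7], [1,3,4], [1,4,7], [1,5,6], [1,6,7], [2,3,6], [2,3,7], [2,4,7], [2,5,6], [3,4,6]

giving chain groups C_0 ≅ Z^8, C_1 ≅ Z^24, C_2 ≅ Z^16.

Boundary ∂_1: C_1 → C_0 maps an edge to its endpoints' difference, ∂[p,q] = q − p.
The 8×24 boundary matrix has rank 7 and Smith normal form diag(1,1,1,1,1,1,1).

Boundary ∂_2: C_2 → C_1 sends each 2-simplex [p,q,r] to [q,r] − [p,r] + [p,q]. For instance
  ∂[2,3,7] = [3,7] − [2,7] + [2,3],
  ∂[0,1,3] = [1,3] − [0,3] + [0,1].
The resulting 24×16 matrix has rank 15, and its Smith normal form has invariant factors (1,1,1,1,1,1,1,1,1,1,1,1,1,1,1).

Computing H_k = (kernel of ∂_k) / (image of ∂_{k+1}):

  H_0: rank C_0 − rank ∂_1 = 8 − 7 = 1, and the invariant factors of ∂_1 are all 1, so H_0 = Z.
  H_1: rank ker ∂_1 − rank ∂_2 = (24 − 7) − 15 = 2, and the invariant factors of ∂_2 are all 1, so H_1 = Z^2.
  H_2: rank ker ∂_2 − rank ∂_3 = (16 − 15) − 0 = 1, and there is no ∂_3, so H_2 = Z.

H_0 ≅ Z,  H_1 ≅ Z^2,  H_2 ≅ Z.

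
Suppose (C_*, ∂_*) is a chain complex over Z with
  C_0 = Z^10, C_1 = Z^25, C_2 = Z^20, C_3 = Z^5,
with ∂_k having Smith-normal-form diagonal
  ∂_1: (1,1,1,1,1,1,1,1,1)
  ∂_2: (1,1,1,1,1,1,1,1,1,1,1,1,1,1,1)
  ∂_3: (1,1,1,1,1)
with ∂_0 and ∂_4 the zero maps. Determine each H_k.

H_0: b_0 = 10 − 0 − 9 = 1; torsion from ∂_1 factors > 1: none. So H_0 = Z.
H_1: b_1 = 25 − 9 − 15 = 1; torsion from ∂_2 factors > 1: none. So H_1 = Z.
H_2: b_2 = 20 − 15 − 5 = 0; torsion from ∂_3 factors > 1: none. So H_2 = 0.
H_3: b_3 = 5 − 5 − 0 = 0; torsion from ∂_4 factors > 1: none. So H_3 = 0.

H_0 = Z,  H_1 = Z,  H_2 = 0,  H_3 = 0.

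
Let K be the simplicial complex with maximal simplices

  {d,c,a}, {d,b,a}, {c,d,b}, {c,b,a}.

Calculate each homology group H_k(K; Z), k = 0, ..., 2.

We work with the vertex ordering a < b < c < d. The simplices of K, each written with vertices in increasing order, are:

  0-simplices (4): a, b, c, d
  1-simplices (6): ab, ac, ad, bc, bd, cd
  2-simplices (4): abc, abd, acd, bcd

giving chain groups C_0 ≅ Z^4, C_1 ≅ Z^6, C_2 ≅ Z^4.

The boundary map ∂_1: C_1 → C_0 is given by ∂[p,q] = [q] − [p]. For instance
  ∂bd = d − b.
The 4×6 boundary matrix has rank 3 and Smith normal form diag(1,1,1).

∂_2: C_2 → C_1 acts by ∂[p,q,r] = [q,r] − [p,r] + [p,q]. For instance
  ∂acd = cd − ad + ac,
  ∂abc = bc − ac + ab.
This gives a 6×4 integer matrix of rank 3; reducing to Smith normal form yields diagonal entries (1,1,1).

Computing H_k = (kernel of ∂_k) / (image of ∂_{k+1}):

  H_0: rank C_0 − rank ∂_1 = 4 − 3 = 1, and the invariant factors of ∂_1 are all 1, so H_0 = Z.
  H_1: rank ker ∂_1 − rank ∂_2 = (6 − 3) − 3 = 0, and the invariant factors of ∂_2 are all 1, so H_1 = 0.
  H_2: rank ker ∂_2 − rank ∂_3 = (4 − 3) − 0 = 1, and there is no ∂_3, so H_2 = Z.

H_0 = Z,  H_1 = 0,  H_2 = Z.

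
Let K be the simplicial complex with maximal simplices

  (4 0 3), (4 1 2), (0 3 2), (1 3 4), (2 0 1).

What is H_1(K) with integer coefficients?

K has 5 vertices, 10 edges, 5 triangles.
rank ∂_1 = 4, rank ∂_2 = 5 ⇒ b_1 = 10 − 4 − 5 = 1; all invariant factors of ∂_2 are 1 so no torsion. So H_1 = Z.

H_1 = Z.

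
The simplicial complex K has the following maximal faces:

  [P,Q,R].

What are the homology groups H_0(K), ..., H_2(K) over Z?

We work with the vertex ordering P < Q < R. The simplices of K, each written with vertices in increasing order, are:

  0-simplices (3): P, Q, R
  1-simplices (3): PQ, PR, QR
  2-simplices (1): PQR

giving chain groups C_0 ≅ Z^3, C_1 ≅ Z^3, C_2 ≅ Z^1.

Boundary ∂_1: C_1 → C_0 maps an edge to its endpoints' difference, ∂[p,q] = q − p. For instance
  ∂QR = R − Q.
As a 3×3 matrix over Z this has rank 2, with invariant factors (1,1).

∂_2: C_2 → C_1 acts by ∂[p,q,r] = [q,r] − [p,r] + [p,q]. For instance
  ∂PQR = QR − PR + PQ.
As a 3×1 matrix over Z this has rank 1, with invariant factors (1).

From H_k ≅ ker(∂_k) / im(∂_{k+1}) we obtain:

  H_0: rank C_0 − rank ∂_1 = 3 − 2 = 1, and the invariant factors of ∂_1 are all 1, so H_0 ≅ Z.
  H_1: rank ker ∂_1 − rank ∂_2 = (3 − 2) − 1 = 0, and the invariant factors of ∂_2 are all 1, so H_1 ≅ 0.
  H_2: rank ker ∂_2 − rank ∂_3 = (1 − 1) − 0 = 0, and there is no ∂_3, so H_2 ≅ 0.

H_0 ≅ Z,  H_1 = 0,  H_2 = 0.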